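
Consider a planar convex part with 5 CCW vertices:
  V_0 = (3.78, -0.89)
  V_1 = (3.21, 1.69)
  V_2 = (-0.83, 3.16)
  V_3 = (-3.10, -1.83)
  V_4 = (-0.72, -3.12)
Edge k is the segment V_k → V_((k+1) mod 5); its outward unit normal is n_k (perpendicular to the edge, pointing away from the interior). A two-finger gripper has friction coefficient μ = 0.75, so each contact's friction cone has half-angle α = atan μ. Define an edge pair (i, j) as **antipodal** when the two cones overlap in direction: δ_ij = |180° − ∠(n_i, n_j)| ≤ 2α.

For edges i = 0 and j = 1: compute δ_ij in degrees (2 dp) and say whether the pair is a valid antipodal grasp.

α = atan 0.75 = 36.87°;  2α = 73.74°
edge 0: e_0 = (-0.57, +2.58);  n_0 = (+0.9765, +0.2157)
edge 1: e_1 = (-4.04, +1.47);  n_1 = (+0.3419, +0.9397)
∠(n_0, n_1) = 57.55°
δ = |180° − 57.55°| = 122.45°
122.45° > 2α = 73.74°  →  invalid

δ = 122.45°, invalid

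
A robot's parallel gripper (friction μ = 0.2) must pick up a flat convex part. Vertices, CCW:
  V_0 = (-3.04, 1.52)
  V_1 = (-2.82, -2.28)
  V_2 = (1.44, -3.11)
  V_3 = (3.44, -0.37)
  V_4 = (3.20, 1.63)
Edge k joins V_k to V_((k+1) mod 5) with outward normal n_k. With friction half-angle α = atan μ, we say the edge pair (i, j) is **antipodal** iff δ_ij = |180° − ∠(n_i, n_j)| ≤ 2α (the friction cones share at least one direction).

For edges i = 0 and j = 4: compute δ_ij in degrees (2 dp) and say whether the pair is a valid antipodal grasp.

δ = 87.70°, invalid

α = atan 0.2 = 11.31°;  2α = 22.62°
edge 0: e_0 = (+0.22, -3.80);  n_0 = (-0.9983, -0.0578)
edge 4: e_4 = (-6.24, -0.11);  n_4 = (-0.0176, +0.9998)
∠(n_0, n_4) = 92.30°
δ = |180° − 92.30°| = 87.70°
87.70° > 2α = 22.62°  →  invalid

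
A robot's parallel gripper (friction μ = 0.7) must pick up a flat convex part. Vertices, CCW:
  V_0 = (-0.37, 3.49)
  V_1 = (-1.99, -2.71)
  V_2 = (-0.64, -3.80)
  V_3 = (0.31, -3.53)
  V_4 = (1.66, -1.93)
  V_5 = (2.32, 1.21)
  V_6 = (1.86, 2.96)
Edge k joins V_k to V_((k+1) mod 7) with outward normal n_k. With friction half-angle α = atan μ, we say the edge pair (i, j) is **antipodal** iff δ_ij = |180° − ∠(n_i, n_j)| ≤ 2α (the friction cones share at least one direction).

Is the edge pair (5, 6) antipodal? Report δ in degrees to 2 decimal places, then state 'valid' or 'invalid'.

δ = 118.10°, invalid

α = atan 0.7 = 34.99°;  2α = 69.98°
edge 5: e_5 = (-0.46, +1.75);  n_5 = (+0.9671, +0.2542)
edge 6: e_6 = (-2.23, +0.53);  n_6 = (+0.2312, +0.9729)
∠(n_5, n_6) = 61.90°
δ = |180° − 61.90°| = 118.10°
118.10° > 2α = 69.98°  →  invalid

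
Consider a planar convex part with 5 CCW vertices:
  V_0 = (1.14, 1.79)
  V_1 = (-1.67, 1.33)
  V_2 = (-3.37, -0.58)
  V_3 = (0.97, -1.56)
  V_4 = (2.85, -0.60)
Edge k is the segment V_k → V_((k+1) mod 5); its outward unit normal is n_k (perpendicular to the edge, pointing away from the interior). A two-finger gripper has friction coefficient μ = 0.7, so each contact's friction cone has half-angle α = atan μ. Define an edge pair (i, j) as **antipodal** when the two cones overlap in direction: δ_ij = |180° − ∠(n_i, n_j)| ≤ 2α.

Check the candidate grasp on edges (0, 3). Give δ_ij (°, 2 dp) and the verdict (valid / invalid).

δ = 17.75°, valid

α = atan 0.7 = 34.99°;  2α = 69.98°
edge 0: e_0 = (-2.81, -0.46);  n_0 = (-0.1616, +0.9869)
edge 3: e_3 = (+1.88, +0.96);  n_3 = (+0.4548, -0.8906)
∠(n_0, n_3) = 162.25°
δ = |180° − 162.25°| = 17.75°
17.75° ≤ 2α = 69.98°  →  valid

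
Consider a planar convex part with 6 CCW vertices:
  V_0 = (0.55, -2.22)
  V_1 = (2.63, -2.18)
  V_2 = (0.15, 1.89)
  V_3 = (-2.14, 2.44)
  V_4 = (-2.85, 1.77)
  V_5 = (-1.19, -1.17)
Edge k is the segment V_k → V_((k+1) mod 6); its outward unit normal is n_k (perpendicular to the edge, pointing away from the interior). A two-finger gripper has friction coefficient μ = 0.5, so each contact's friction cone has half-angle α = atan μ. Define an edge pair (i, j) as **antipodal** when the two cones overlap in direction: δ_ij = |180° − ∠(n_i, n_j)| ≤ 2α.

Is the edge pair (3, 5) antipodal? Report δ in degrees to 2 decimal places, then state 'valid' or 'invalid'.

δ = 74.45°, invalid

α = atan 0.5 = 26.57°;  2α = 53.13°
edge 3: e_3 = (-0.71, -0.67);  n_3 = (-0.6863, +0.7273)
edge 5: e_5 = (+1.74, -1.05);  n_5 = (-0.5167, -0.8562)
∠(n_3, n_5) = 105.55°
δ = |180° − 105.55°| = 74.45°
74.45° > 2α = 53.13°  →  invalid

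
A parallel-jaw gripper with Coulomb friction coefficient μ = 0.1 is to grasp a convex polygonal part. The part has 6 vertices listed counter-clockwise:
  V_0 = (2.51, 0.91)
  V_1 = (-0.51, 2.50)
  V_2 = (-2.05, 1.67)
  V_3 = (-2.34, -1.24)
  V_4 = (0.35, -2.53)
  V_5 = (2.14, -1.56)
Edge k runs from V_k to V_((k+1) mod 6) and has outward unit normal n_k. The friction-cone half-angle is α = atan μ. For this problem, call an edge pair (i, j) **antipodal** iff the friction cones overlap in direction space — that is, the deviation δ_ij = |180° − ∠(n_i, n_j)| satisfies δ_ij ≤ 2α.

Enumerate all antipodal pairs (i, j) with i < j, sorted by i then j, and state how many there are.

α = atan 0.1 = 5.71°;  2α = 11.42°
n_0 = (+0.4659, +0.8849)
n_1 = (-0.4744, +0.8803)
n_2 = (-0.9951, +0.0992)
n_3 = (-0.4324, -0.9017)
n_4 = (+0.4764, -0.8792)
n_5 = (+0.9890, -0.1481)
  (0,1): δ = 123.91°  ·
  (0,2): δ = 67.92°  ·
  (0,3): δ = 2.15°  ✓
  (0,4): δ = 56.22°  ·
  (0,5): δ = 109.25°  ·
  (1,2): δ = 124.01°  ·
  (1,3): δ = 53.94°  ·
  (1,4): δ = 0.13°  ✓
  (1,5): δ = 53.16°  ·
  (2,3): δ = 109.93°  ·
  (2,4): δ = 55.86°  ·
  (2,5): δ = 2.83°  ✓
  (3,4): δ = 125.93°  ·
  (3,5): δ = 72.90°  ·
  (4,5): δ = 126.97°  ·
antipodal pairs: 3

count = 3; pairs: (0,3), (1,4), (2,5)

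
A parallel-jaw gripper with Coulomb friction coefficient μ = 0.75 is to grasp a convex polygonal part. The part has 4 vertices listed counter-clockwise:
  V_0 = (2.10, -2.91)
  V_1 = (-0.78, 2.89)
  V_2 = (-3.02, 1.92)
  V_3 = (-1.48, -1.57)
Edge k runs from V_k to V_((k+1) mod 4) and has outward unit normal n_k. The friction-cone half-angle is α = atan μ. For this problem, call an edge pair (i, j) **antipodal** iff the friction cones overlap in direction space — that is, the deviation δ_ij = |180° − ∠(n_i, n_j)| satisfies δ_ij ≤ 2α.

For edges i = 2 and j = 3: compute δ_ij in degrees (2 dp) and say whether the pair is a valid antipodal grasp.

α = atan 0.75 = 36.87°;  2α = 73.74°
edge 2: e_2 = (+1.54, -3.49);  n_2 = (-0.9149, -0.4037)
edge 3: e_3 = (+3.58, -1.34);  n_3 = (-0.3505, -0.9365)
∠(n_2, n_3) = 45.67°
δ = |180° − 45.67°| = 134.33°
134.33° > 2α = 73.74°  →  invalid

δ = 134.33°, invalid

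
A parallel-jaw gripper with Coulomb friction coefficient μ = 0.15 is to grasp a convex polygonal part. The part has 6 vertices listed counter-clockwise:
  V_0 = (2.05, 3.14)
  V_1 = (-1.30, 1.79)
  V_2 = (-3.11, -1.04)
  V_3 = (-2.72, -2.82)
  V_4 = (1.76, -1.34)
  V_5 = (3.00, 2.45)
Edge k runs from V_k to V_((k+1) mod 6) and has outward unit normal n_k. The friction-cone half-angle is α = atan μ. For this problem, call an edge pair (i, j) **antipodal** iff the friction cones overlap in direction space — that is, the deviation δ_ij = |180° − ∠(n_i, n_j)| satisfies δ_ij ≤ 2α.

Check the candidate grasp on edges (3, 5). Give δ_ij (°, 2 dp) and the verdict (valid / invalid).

α = atan 0.15 = 8.53°;  2α = 17.06°
edge 3: e_3 = (+4.48, +1.48);  n_3 = (+0.3137, -0.9495)
edge 5: e_5 = (-0.95, +0.69);  n_5 = (+0.5877, +0.8091)
∠(n_3, n_5) = 125.73°
δ = |180° − 125.73°| = 54.27°
54.27° > 2α = 17.06°  →  invalid

δ = 54.27°, invalid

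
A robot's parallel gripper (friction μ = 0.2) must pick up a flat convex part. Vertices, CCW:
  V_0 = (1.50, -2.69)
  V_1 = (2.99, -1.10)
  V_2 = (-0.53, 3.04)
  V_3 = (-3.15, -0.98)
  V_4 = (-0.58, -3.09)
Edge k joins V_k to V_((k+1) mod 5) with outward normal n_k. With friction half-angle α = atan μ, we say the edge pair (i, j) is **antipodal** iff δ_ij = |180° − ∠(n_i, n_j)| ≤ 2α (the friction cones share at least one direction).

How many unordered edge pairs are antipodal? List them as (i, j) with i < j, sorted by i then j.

count = 2; pairs: (0,2), (1,3)

α = atan 0.2 = 11.31°;  2α = 22.62°
n_0 = (+0.7297, -0.6838)
n_1 = (+0.7618, +0.6478)
n_2 = (-0.8378, +0.5460)
n_3 = (-0.6345, -0.7729)
n_4 = (+0.1888, -0.9820)
  (0,1): δ = 96.49°  ·
  (0,2): δ = 10.05°  ✓
  (0,3): δ = 93.75°  ·
  (0,4): δ = 144.03°  ·
  (1,2): δ = 73.47°  ·
  (1,3): δ = 10.24°  ✓
  (1,4): δ = 60.51°  ·
  (2,3): δ = 96.29°  ·
  (2,4): δ = 46.02°  ·
  (3,4): δ = 129.73°  ·
antipodal pairs: 2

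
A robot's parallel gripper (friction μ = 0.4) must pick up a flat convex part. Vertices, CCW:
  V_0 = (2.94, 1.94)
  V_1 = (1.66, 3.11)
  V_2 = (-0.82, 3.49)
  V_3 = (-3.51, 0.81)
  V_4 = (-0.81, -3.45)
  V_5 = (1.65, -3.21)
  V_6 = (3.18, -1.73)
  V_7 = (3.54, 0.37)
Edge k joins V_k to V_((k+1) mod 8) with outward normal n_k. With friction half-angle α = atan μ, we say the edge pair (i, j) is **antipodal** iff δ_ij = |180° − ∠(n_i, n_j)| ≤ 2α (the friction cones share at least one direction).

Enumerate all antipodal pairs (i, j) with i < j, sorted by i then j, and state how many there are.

count = 7; pairs: (0,3), (1,4), (2,4), (2,5), (2,6), (3,6), (3,7)

α = atan 0.4 = 21.80°;  2α = 43.60°
n_0 = (+0.6747, +0.7381)
n_1 = (+0.1515, +0.9885)
n_2 = (-0.7058, +0.7084)
n_3 = (-0.8446, -0.5353)
n_4 = (+0.0971, -0.9953)
n_5 = (+0.6953, -0.7188)
n_6 = (+0.9856, -0.1690)
n_7 = (+0.9341, +0.3570)
  (0,1): δ = 146.28°  ·
  (0,2): δ = 92.68°  ·
  (0,3): δ = 15.20°  ✓
  (0,4): δ = 48.00°  ·
  (0,5): δ = 86.48°  ·
  (0,6): δ = 122.70°  ·
  (0,7): δ = 153.34°  ·
  (1,2): δ = 126.40°  ·
  (1,3): δ = 48.92°  ·
  (1,4): δ = 14.28°  ✓
  (1,5): δ = 52.76°  ·
  (1,6): δ = 88.98°  ·
  (1,7): δ = 119.63°  ·
  (2,3): δ = 102.53°  ·
  (2,4): δ = 39.32°  ✓
  (2,5): δ = 0.84°  ✓
  (2,6): δ = 35.38°  ✓
  (2,7): δ = 66.02°  ·
  (3,4): δ = 116.79°  ·
  (3,5): δ = 78.32°  ·
  (3,6): δ = 42.09°  ✓
  (3,7): δ = 11.45°  ✓
  (4,5): δ = 141.52°  ·
  (4,6): δ = 105.30°  ·
  (4,7): δ = 74.66°  ·
  (5,6): δ = 143.78°  ·
  (5,7): δ = 113.13°  ·
  (6,7): δ = 149.36°  ·
antipodal pairs: 7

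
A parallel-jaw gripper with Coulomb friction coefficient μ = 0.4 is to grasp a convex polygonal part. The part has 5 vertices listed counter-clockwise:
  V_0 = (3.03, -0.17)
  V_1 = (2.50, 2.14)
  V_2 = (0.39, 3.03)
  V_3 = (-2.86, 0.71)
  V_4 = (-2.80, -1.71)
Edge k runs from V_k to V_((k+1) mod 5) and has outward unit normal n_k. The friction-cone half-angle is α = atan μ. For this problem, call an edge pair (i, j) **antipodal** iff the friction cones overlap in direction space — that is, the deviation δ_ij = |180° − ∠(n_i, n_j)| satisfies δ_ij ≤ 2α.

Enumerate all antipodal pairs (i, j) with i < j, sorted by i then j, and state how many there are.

α = atan 0.4 = 21.80°;  2α = 43.60°
n_0 = (+0.9747, +0.2236)
n_1 = (+0.3886, +0.9214)
n_2 = (-0.5810, +0.8139)
n_3 = (-0.9997, -0.0248)
n_4 = (+0.2554, -0.9668)
  (0,1): δ = 125.79°  ·
  (0,2): δ = 67.40°  ·
  (0,3): δ = 11.50°  ✓
  (0,4): δ = 91.87°  ·
  (1,2): δ = 121.61°  ·
  (1,3): δ = 65.71°  ·
  (1,4): δ = 37.67°  ✓
  (2,3): δ = 124.10°  ·
  (2,4): δ = 20.72°  ✓
  (3,4): δ = 76.62°  ·
antipodal pairs: 3

count = 3; pairs: (0,3), (1,4), (2,4)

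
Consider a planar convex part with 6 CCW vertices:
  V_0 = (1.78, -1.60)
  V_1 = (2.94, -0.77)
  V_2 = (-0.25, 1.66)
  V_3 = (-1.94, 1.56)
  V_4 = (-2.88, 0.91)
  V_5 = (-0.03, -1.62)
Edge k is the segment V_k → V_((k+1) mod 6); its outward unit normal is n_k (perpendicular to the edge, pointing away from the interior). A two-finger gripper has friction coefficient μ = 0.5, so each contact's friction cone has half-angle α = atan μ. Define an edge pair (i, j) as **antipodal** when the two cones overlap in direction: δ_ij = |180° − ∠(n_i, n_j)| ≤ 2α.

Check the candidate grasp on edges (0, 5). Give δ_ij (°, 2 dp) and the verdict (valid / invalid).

α = atan 0.5 = 26.57°;  2α = 53.13°
edge 0: e_0 = (+1.16, +0.83);  n_0 = (+0.5819, -0.8133)
edge 5: e_5 = (+1.81, +0.02);  n_5 = (+0.0110, -0.9999)
∠(n_0, n_5) = 34.95°
δ = |180° − 34.95°| = 145.05°
145.05° > 2α = 53.13°  →  invalid

δ = 145.05°, invalid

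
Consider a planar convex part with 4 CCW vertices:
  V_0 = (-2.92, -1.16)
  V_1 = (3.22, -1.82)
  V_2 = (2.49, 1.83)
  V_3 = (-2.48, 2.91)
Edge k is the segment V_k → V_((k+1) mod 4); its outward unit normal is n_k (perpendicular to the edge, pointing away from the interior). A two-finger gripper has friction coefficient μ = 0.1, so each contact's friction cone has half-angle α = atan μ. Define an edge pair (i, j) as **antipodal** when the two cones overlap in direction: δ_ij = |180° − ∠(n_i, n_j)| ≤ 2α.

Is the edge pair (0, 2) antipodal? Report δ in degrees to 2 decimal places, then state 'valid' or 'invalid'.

δ = 6.12°, valid

α = atan 0.1 = 5.71°;  2α = 11.42°
edge 0: e_0 = (+6.14, -0.66);  n_0 = (-0.1069, -0.9943)
edge 2: e_2 = (-4.97, +1.08);  n_2 = (+0.2123, +0.9772)
∠(n_0, n_2) = 173.88°
δ = |180° − 173.88°| = 6.12°
6.12° ≤ 2α = 11.42°  →  valid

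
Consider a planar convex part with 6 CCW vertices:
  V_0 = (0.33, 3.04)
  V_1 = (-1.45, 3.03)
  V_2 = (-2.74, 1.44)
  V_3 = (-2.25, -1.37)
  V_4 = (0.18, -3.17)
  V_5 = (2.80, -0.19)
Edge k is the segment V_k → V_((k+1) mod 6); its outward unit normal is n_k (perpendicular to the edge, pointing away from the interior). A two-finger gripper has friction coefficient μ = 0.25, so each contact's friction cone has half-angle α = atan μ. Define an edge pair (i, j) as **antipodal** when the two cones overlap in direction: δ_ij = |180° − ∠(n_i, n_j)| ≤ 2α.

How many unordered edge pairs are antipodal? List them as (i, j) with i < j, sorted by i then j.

count = 3; pairs: (1,4), (2,5), (3,5)

α = atan 0.25 = 14.04°;  2α = 28.07°
n_0 = (-0.0056, +1.0000)
n_1 = (-0.7766, +0.6300)
n_2 = (-0.9851, -0.1718)
n_3 = (-0.5952, -0.8036)
n_4 = (+0.7510, -0.6603)
n_5 = (+0.7944, +0.6075)
  (0,1): δ = 129.38°  ·
  (0,2): δ = 80.43°  ·
  (0,3): δ = 36.85°  ·
  (0,4): δ = 48.36°  ·
  (0,5): δ = 127.08°  ·
  (1,2): δ = 131.06°  ·
  (1,3): δ = 87.48°  ·
  (1,4): δ = 2.27°  ✓
  (1,5): δ = 76.46°  ·
  (2,3): δ = 136.42°  ·
  (2,4): δ = 51.21°  ·
  (2,5): δ = 27.51°  ✓
  (3,4): δ = 94.79°  ·
  (3,5): δ = 16.07°  ✓
  (4,5): δ = 101.27°  ·
antipodal pairs: 3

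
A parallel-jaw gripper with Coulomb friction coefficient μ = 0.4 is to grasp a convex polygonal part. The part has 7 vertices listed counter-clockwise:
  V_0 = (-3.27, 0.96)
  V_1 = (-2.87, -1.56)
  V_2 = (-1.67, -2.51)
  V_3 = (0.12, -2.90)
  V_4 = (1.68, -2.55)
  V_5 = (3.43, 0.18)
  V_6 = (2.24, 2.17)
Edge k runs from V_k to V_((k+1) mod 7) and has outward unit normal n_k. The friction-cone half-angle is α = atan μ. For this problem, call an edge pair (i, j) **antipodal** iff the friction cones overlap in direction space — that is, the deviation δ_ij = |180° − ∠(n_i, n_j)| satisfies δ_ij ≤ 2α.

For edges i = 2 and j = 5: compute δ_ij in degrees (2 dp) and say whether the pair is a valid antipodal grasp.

δ = 46.83°, invalid

α = atan 0.4 = 21.80°;  2α = 43.60°
edge 2: e_2 = (+1.79, -0.39);  n_2 = (-0.2129, -0.9771)
edge 5: e_5 = (-1.19, +1.99);  n_5 = (+0.8583, +0.5132)
∠(n_2, n_5) = 133.17°
δ = |180° − 133.17°| = 46.83°
46.83° > 2α = 43.60°  →  invalid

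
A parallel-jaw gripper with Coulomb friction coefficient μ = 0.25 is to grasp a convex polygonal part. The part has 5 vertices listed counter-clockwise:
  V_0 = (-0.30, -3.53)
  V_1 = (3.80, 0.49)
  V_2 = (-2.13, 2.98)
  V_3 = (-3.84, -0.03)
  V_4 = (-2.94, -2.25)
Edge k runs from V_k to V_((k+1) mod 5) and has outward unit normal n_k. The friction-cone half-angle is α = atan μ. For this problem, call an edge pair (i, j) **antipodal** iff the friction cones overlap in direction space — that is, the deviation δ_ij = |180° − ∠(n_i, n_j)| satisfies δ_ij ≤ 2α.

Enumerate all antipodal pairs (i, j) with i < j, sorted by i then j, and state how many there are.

count = 2; pairs: (0,2), (1,4)

α = atan 0.25 = 14.04°;  2α = 28.07°
n_0 = (+0.7001, -0.7140)
n_1 = (+0.3872, +0.9220)
n_2 = (-0.8695, +0.4940)
n_3 = (-0.9267, -0.3757)
n_4 = (-0.4363, -0.8998)
  (0,1): δ = 67.21°  ·
  (0,2): δ = 15.96°  ✓
  (0,3): δ = 67.63°  ·
  (0,4): δ = 109.70°  ·
  (1,2): δ = 96.82°  ·
  (1,3): δ = 45.15°  ·
  (1,4): δ = 3.09°  ✓
  (2,3): δ = 128.33°  ·
  (2,4): δ = 86.27°  ·
  (3,4): δ = 137.93°  ·
antipodal pairs: 2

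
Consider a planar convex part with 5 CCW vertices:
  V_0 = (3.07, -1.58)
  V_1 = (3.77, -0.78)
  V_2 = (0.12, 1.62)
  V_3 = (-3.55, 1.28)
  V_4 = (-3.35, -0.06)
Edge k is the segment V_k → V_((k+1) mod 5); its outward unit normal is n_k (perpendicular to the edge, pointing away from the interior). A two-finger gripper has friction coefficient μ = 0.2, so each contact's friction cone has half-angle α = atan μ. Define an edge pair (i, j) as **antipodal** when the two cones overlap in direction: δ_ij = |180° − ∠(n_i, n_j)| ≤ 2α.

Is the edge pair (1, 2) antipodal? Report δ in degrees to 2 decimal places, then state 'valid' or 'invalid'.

δ = 141.38°, invalid

α = atan 0.2 = 11.31°;  2α = 22.62°
edge 1: e_1 = (-3.65, +2.40);  n_1 = (+0.5494, +0.8356)
edge 2: e_2 = (-3.67, -0.34);  n_2 = (-0.0922, +0.9957)
∠(n_1, n_2) = 38.62°
δ = |180° − 38.62°| = 141.38°
141.38° > 2α = 22.62°  →  invalid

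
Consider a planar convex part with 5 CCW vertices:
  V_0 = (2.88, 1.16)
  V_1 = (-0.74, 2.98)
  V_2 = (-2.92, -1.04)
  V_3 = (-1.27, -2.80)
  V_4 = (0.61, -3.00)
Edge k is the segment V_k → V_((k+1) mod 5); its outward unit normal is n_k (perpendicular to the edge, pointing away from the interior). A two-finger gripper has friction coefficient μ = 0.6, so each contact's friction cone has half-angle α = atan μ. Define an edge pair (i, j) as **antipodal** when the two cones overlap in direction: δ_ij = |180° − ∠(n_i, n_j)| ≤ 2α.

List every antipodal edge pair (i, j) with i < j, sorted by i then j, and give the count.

α = atan 0.6 = 30.96°;  2α = 61.93°
n_0 = (+0.4492, +0.8934)
n_1 = (-0.8791, +0.4767)
n_2 = (-0.7295, -0.6839)
n_3 = (-0.1058, -0.9944)
n_4 = (+0.8778, -0.4790)
  (0,1): δ = 91.78°  ·
  (0,2): δ = 20.16°  ✓
  (0,3): δ = 20.62°  ✓
  (0,4): δ = 88.07°  ·
  (1,2): δ = 108.38°  ·
  (1,3): δ = 67.60°  ·
  (1,4): δ = 0.15°  ✓
  (2,3): δ = 139.22°  ·
  (2,4): δ = 71.77°  ·
  (3,4): δ = 112.55°  ·
antipodal pairs: 3

count = 3; pairs: (0,2), (0,3), (1,4)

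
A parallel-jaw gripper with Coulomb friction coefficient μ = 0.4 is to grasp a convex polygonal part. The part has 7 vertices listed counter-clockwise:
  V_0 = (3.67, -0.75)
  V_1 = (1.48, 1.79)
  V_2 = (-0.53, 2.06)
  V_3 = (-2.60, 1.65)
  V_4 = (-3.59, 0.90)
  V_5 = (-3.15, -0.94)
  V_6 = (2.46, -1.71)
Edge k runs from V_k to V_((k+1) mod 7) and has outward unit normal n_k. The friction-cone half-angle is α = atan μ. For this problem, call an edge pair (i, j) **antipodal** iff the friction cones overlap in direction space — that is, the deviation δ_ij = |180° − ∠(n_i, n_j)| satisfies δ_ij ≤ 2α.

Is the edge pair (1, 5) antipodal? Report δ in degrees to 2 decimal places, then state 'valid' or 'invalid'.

α = atan 0.4 = 21.80°;  2α = 43.60°
edge 1: e_1 = (-2.01, +0.27);  n_1 = (+0.1331, +0.9911)
edge 5: e_5 = (+5.61, -0.77);  n_5 = (-0.1360, -0.9907)
∠(n_1, n_5) = 179.84°
δ = |180° − 179.84°| = 0.16°
0.16° ≤ 2α = 43.60°  →  valid

δ = 0.16°, valid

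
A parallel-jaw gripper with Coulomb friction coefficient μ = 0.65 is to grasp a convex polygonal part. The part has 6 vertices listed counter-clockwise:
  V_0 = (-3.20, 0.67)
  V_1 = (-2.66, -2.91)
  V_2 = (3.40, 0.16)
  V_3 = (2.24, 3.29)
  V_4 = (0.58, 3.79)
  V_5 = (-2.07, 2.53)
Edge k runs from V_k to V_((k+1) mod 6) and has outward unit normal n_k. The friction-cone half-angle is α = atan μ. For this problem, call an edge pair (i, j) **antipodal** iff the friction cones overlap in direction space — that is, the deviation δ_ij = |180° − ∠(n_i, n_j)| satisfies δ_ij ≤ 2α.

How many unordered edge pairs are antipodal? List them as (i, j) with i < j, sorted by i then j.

α = atan 0.65 = 33.02°;  2α = 66.05°
n_0 = (-0.9888, -0.1492)
n_1 = (+0.4519, -0.8921)
n_2 = (+0.9377, +0.3475)
n_3 = (+0.2884, +0.9575)
n_4 = (-0.4294, +0.9031)
n_5 = (-0.8546, +0.5192)
  (0,1): δ = 71.71°  ·
  (0,2): δ = 11.76°  ✓
  (0,3): δ = 64.66°  ✓
  (0,4): δ = 106.85°  ·
  (0,5): δ = 140.14°  ·
  (1,2): δ = 96.53°  ·
  (1,3): δ = 43.63°  ✓
  (1,4): δ = 1.44°  ✓
  (1,5): δ = 31.85°  ✓
  (2,3): δ = 127.10°  ·
  (2,4): δ = 84.91°  ·
  (2,5): δ = 51.61°  ✓
  (3,4): δ = 137.81°  ·
  (3,5): δ = 104.52°  ·
  (4,5): δ = 146.71°  ·
antipodal pairs: 6

count = 6; pairs: (0,2), (0,3), (1,3), (1,4), (1,5), (2,5)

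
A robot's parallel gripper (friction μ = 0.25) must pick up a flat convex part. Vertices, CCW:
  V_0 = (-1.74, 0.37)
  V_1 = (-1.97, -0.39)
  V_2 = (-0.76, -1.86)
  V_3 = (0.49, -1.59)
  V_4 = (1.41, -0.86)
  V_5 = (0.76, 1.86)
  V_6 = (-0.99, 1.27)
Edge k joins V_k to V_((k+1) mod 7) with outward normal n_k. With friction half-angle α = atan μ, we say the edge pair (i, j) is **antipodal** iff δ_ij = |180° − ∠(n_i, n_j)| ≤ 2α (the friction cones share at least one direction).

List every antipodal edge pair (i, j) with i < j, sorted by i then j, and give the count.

count = 4; pairs: (1,4), (2,5), (3,5), (3,6)

α = atan 0.25 = 14.04°;  2α = 28.07°
n_0 = (-0.9571, +0.2897)
n_1 = (-0.7721, -0.6355)
n_2 = (+0.2111, -0.9775)
n_3 = (+0.6216, -0.7834)
n_4 = (+0.9726, +0.2324)
n_5 = (-0.3195, +0.9476)
n_6 = (-0.7682, +0.6402)
  (0,1): δ = 123.70°  ·
  (0,2): δ = 60.97°  ·
  (0,3): δ = 34.73°  ·
  (0,4): δ = 30.28°  ·
  (0,5): δ = 125.47°  ·
  (0,6): δ = 157.03°  ·
  (1,2): δ = 117.27°  ·
  (1,3): δ = 91.03°  ·
  (1,4): δ = 26.02°  ✓
  (1,5): δ = 69.17°  ·
  (1,6): δ = 100.74°  ·
  (2,3): δ = 153.76°  ·
  (2,4): δ = 88.75°  ·
  (2,5): δ = 6.44°  ✓
  (2,6): δ = 38.01°  ·
  (3,4): δ = 114.99°  ·
  (3,5): δ = 19.80°  ✓
  (3,6): δ = 11.76°  ✓
  (4,5): δ = 84.81°  ·
  (4,6): δ = 53.25°  ·
  (5,6): δ = 148.44°  ·
antipodal pairs: 4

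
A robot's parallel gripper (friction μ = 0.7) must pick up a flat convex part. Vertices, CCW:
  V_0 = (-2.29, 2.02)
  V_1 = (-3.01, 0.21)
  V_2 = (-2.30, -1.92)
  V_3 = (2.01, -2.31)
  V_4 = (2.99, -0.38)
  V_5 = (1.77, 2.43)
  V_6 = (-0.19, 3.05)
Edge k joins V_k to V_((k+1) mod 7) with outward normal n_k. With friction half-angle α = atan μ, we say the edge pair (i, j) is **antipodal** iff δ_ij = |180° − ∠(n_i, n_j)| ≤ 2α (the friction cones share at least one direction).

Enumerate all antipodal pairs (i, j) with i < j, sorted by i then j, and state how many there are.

α = atan 0.7 = 34.99°;  2α = 69.98°
n_0 = (-0.9292, +0.3696)
n_1 = (-0.9487, -0.3162)
n_2 = (-0.0901, -0.9959)
n_3 = (+0.8916, -0.4527)
n_4 = (+0.9173, +0.3982)
n_5 = (+0.3016, +0.9534)
n_6 = (-0.4404, +0.8978)
  (0,1): δ = 139.87°  ·
  (0,2): δ = 73.48°  ·
  (0,3): δ = 5.23°  ✓
  (0,4): δ = 45.16°  ✓
  (0,5): δ = 94.14°  ·
  (0,6): δ = 137.82°  ·
  (1,2): δ = 113.61°  ·
  (1,3): δ = 45.36°  ✓
  (1,4): δ = 5.03°  ✓
  (1,5): δ = 54.01°  ✓
  (1,6): δ = 97.69°  ·
  (2,3): δ = 111.75°  ·
  (2,4): δ = 61.36°  ✓
  (2,5): δ = 12.38°  ✓
  (2,6): δ = 31.30°  ✓
  (3,4): δ = 129.61°  ·
  (3,5): δ = 80.63°  ·
  (3,6): δ = 36.95°  ✓
  (4,5): δ = 131.02°  ·
  (4,6): δ = 87.34°  ·
  (5,6): δ = 136.32°  ·
antipodal pairs: 9

count = 9; pairs: (0,3), (0,4), (1,3), (1,4), (1,5), (2,4), (2,5), (2,6), (3,6)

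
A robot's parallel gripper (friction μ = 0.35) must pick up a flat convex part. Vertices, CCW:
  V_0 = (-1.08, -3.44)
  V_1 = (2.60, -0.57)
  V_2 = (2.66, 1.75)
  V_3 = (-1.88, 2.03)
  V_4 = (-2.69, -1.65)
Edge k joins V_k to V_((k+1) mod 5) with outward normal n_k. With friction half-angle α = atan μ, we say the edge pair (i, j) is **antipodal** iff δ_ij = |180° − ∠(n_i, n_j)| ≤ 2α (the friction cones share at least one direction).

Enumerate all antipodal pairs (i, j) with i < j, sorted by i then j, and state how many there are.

count = 1; pairs: (1,3)

α = atan 0.35 = 19.29°;  2α = 38.58°
n_0 = (+0.6150, -0.7885)
n_1 = (+0.9997, -0.0259)
n_2 = (+0.0616, +0.9981)
n_3 = (-0.9766, +0.2150)
n_4 = (-0.7435, -0.6687)
  (0,1): δ = 129.43°  ·
  (0,2): δ = 41.48°  ·
  (0,3): δ = 39.64°  ·
  (0,4): δ = 94.02°  ·
  (1,2): δ = 92.05°  ·
  (1,3): δ = 10.93°  ✓
  (1,4): δ = 43.45°  ·
  (2,3): δ = 98.88°  ·
  (2,4): δ = 44.50°  ·
  (3,4): δ = 125.62°  ·
antipodal pairs: 1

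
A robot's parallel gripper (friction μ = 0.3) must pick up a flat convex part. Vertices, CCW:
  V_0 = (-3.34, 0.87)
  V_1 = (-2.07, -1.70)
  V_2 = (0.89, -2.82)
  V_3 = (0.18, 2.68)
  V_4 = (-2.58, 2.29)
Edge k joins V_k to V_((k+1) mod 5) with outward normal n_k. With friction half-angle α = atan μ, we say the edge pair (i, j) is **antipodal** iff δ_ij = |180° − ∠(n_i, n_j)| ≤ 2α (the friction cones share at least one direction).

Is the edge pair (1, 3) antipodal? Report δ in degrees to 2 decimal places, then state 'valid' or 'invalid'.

δ = 28.77°, valid

α = atan 0.3 = 16.70°;  2α = 33.40°
edge 1: e_1 = (+2.96, -1.12);  n_1 = (-0.3539, -0.9353)
edge 3: e_3 = (-2.76, -0.39);  n_3 = (-0.1399, +0.9902)
∠(n_1, n_3) = 151.23°
δ = |180° − 151.23°| = 28.77°
28.77° ≤ 2α = 33.40°  →  valid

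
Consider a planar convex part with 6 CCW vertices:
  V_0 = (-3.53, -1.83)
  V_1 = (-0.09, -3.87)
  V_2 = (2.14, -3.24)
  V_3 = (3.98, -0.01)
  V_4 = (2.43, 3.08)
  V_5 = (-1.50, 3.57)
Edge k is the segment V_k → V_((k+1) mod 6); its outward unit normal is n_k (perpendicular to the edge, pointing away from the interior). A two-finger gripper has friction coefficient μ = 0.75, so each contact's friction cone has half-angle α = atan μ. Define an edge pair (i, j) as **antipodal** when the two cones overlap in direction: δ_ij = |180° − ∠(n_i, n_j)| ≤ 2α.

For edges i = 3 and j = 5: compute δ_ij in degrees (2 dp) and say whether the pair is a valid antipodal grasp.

δ = 47.24°, valid

α = atan 0.75 = 36.87°;  2α = 73.74°
edge 3: e_3 = (-1.55, +3.09);  n_3 = (+0.8938, +0.4484)
edge 5: e_5 = (-2.03, -5.40);  n_5 = (-0.9360, +0.3519)
∠(n_3, n_5) = 132.76°
δ = |180° − 132.76°| = 47.24°
47.24° ≤ 2α = 73.74°  →  valid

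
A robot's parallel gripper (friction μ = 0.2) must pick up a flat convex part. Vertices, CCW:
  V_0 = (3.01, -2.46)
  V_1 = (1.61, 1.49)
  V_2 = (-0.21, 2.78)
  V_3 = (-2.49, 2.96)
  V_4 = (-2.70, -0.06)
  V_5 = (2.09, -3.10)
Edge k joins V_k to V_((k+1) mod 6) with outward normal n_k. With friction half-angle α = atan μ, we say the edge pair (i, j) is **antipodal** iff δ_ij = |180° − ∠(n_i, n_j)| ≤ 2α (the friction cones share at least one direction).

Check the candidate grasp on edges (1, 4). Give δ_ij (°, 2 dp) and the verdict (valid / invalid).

δ = 2.93°, valid

α = atan 0.2 = 11.31°;  2α = 22.62°
edge 1: e_1 = (-1.82, +1.29);  n_1 = (+0.5783, +0.8158)
edge 4: e_4 = (+4.79, -3.04);  n_4 = (-0.5358, -0.8443)
∠(n_1, n_4) = 177.07°
δ = |180° − 177.07°| = 2.93°
2.93° ≤ 2α = 22.62°  →  valid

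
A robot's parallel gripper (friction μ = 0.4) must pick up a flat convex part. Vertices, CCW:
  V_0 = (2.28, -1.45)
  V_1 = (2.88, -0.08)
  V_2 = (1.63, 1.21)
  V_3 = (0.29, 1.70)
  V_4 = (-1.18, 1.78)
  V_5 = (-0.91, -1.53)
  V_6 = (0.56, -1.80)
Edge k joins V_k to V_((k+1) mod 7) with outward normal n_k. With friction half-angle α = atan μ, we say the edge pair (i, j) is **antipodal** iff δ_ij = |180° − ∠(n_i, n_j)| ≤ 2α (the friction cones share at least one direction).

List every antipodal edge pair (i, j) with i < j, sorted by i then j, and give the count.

α = atan 0.4 = 21.80°;  2α = 43.60°
n_0 = (+0.9160, -0.4012)
n_1 = (+0.7182, +0.6959)
n_2 = (+0.3434, +0.9392)
n_3 = (+0.0543, +0.9985)
n_4 = (-0.9967, -0.0813)
n_5 = (-0.1807, -0.9835)
n_6 = (+0.1994, -0.9799)
  (0,1): δ = 112.25°  ·
  (0,2): δ = 86.43°  ·
  (0,3): δ = 69.46°  ·
  (0,4): δ = 28.31°  ✓
  (0,5): δ = 103.24°  ·
  (0,6): δ = 125.15°  ·
  (1,2): δ = 154.18°  ·
  (1,3): δ = 137.21°  ·
  (1,4): δ = 39.43°  ✓
  (1,5): δ = 35.49°  ✓
  (1,6): δ = 57.40°  ·
  (2,3): δ = 163.03°  ·
  (2,4): δ = 65.25°  ·
  (2,5): δ = 9.68°  ✓
  (2,6): δ = 31.59°  ✓
  (3,4): δ = 82.22°  ·
  (3,5): δ = 7.29°  ✓
  (3,6): δ = 14.62°  ✓
  (4,5): δ = 105.07°  ·
  (4,6): δ = 83.16°  ·
  (5,6): δ = 158.09°  ·
antipodal pairs: 7

count = 7; pairs: (0,4), (1,4), (1,5), (2,5), (2,6), (3,5), (3,6)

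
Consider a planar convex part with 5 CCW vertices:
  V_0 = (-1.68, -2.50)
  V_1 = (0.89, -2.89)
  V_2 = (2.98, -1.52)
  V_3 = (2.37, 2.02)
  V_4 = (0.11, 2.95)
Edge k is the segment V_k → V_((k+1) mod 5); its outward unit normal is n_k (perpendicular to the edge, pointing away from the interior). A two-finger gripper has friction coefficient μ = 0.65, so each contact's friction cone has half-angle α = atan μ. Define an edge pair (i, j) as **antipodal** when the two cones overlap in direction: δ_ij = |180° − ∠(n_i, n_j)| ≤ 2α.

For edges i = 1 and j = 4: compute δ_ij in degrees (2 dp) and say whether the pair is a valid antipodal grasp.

α = atan 0.65 = 33.02°;  2α = 66.05°
edge 1: e_1 = (+2.09, +1.37);  n_1 = (+0.5482, -0.8363)
edge 4: e_4 = (-1.79, -5.45);  n_4 = (-0.9501, +0.3120)
∠(n_1, n_4) = 141.43°
δ = |180° − 141.43°| = 38.57°
38.57° ≤ 2α = 66.05°  →  valid

δ = 38.57°, valid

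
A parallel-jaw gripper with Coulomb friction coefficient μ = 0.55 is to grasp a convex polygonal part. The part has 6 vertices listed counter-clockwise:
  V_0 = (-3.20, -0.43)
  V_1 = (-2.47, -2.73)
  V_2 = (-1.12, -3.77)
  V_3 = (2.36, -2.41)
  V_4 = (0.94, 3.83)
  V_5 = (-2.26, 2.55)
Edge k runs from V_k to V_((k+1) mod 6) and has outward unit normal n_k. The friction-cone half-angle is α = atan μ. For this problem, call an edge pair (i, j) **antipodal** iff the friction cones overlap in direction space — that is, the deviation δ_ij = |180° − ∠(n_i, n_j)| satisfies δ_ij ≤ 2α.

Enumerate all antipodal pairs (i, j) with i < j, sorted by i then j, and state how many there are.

count = 5; pairs: (0,3), (1,3), (2,4), (2,5), (3,5)

α = atan 0.55 = 28.81°;  2α = 57.62°
n_0 = (-0.9531, -0.3025)
n_1 = (-0.6103, -0.7922)
n_2 = (+0.3640, -0.9314)
n_3 = (+0.9751, +0.2219)
n_4 = (-0.3714, +0.9285)
n_5 = (-0.9537, +0.3008)
  (0,1): δ = 145.22°  ·
  (0,2): δ = 86.26°  ·
  (0,3): δ = 4.79°  ✓
  (0,4): δ = 94.19°  ·
  (0,5): δ = 144.88°  ·
  (1,2): δ = 121.04°  ·
  (1,3): δ = 39.57°  ✓
  (1,4): δ = 59.41°  ·
  (1,5): δ = 110.10°  ·
  (2,3): δ = 98.53°  ·
  (2,4): δ = 0.46°  ✓
  (2,5): δ = 51.15°  ✓
  (3,4): δ = 81.02°  ·
  (3,5): δ = 30.33°  ✓
  (4,5): δ = 129.31°  ·
antipodal pairs: 5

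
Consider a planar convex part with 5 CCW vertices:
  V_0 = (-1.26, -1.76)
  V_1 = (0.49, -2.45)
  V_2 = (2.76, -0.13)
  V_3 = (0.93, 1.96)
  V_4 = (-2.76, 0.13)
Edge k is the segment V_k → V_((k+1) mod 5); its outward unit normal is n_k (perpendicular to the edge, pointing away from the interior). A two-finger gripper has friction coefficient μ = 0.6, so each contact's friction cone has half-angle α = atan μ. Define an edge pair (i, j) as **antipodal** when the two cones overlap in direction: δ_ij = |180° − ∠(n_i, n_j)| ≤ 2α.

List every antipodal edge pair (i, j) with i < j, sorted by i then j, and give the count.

count = 4; pairs: (0,2), (0,3), (1,3), (2,4)

α = atan 0.6 = 30.96°;  2α = 61.93°
n_0 = (-0.3668, -0.9303)
n_1 = (+0.7148, -0.6994)
n_2 = (+0.7524, +0.6588)
n_3 = (-0.4443, +0.8959)
n_4 = (-0.7833, -0.6217)
  (0,1): δ = 112.86°  ·
  (0,2): δ = 27.28°  ✓
  (0,3): δ = 47.90°  ✓
  (0,4): δ = 149.96°  ·
  (1,2): δ = 94.42°  ·
  (1,3): δ = 19.25°  ✓
  (1,4): δ = 82.81°  ·
  (2,3): δ = 104.83°  ·
  (2,4): δ = 2.77°  ✓
  (3,4): δ = 77.94°  ·
antipodal pairs: 4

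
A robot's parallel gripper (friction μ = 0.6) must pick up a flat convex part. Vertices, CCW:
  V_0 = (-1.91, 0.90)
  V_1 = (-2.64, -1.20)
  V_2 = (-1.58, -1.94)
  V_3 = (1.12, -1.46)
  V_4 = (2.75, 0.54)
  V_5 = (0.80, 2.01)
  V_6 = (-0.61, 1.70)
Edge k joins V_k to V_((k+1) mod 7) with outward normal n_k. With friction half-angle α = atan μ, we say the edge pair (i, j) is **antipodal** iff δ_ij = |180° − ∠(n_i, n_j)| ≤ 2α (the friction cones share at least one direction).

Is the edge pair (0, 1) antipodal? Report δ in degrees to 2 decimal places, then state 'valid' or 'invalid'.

α = atan 0.6 = 30.96°;  2α = 61.93°
edge 0: e_0 = (-0.73, -2.10);  n_0 = (-0.9446, +0.3283)
edge 1: e_1 = (+1.06, -0.74);  n_1 = (-0.5724, -0.8200)
∠(n_0, n_1) = 74.25°
δ = |180° − 74.25°| = 105.75°
105.75° > 2α = 61.93°  →  invalid

δ = 105.75°, invalid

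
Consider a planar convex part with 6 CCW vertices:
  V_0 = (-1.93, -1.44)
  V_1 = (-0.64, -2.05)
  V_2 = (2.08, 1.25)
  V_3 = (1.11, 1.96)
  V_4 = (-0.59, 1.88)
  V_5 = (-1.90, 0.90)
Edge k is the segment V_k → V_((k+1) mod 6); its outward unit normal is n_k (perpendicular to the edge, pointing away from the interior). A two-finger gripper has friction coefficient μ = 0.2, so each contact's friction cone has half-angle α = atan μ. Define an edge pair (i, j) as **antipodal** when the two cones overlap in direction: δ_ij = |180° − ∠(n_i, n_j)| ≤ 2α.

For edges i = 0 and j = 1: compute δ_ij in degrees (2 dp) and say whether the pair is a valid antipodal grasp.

α = atan 0.2 = 11.31°;  2α = 22.62°
edge 0: e_0 = (+1.29, -0.61);  n_0 = (-0.4275, -0.9040)
edge 1: e_1 = (+2.72, +3.30);  n_1 = (+0.7717, -0.6360)
∠(n_0, n_1) = 75.81°
δ = |180° − 75.81°| = 104.19°
104.19° > 2α = 22.62°  →  invalid

δ = 104.19°, invalid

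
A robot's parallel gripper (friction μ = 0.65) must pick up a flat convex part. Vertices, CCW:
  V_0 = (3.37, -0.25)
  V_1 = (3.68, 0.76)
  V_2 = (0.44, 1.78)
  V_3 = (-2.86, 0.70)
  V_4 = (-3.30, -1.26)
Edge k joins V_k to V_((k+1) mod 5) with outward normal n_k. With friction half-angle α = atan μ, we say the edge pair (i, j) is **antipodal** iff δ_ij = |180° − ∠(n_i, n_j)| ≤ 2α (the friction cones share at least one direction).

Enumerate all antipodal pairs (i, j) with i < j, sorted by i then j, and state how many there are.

α = atan 0.65 = 33.02°;  2α = 66.05°
n_0 = (+0.9560, -0.2934)
n_1 = (+0.3003, +0.9538)
n_2 = (-0.3110, +0.9504)
n_3 = (-0.9757, +0.2190)
n_4 = (+0.1497, -0.9887)
  (0,1): δ = 90.41°  ·
  (0,2): δ = 54.82°  ✓
  (0,3): δ = 4.41°  ✓
  (0,4): δ = 115.67°  ·
  (1,2): δ = 144.40°  ·
  (1,3): δ = 85.18°  ·
  (1,4): δ = 26.09°  ✓
  (2,3): δ = 120.77°  ·
  (2,4): δ = 9.51°  ✓
  (3,4): δ = 68.74°  ·
antipodal pairs: 4

count = 4; pairs: (0,2), (0,3), (1,4), (2,4)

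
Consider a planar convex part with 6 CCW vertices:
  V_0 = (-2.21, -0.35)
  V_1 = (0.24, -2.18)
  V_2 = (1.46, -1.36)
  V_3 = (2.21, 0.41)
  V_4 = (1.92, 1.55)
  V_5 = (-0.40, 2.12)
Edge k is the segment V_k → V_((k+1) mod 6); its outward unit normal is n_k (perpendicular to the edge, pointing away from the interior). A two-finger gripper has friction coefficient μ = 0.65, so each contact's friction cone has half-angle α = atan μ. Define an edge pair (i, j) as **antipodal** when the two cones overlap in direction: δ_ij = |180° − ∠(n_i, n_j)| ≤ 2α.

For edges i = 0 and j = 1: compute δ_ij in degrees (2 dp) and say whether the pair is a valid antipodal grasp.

α = atan 0.65 = 33.02°;  2α = 66.05°
edge 0: e_0 = (+2.45, -1.83);  n_0 = (-0.5984, -0.8012)
edge 1: e_1 = (+1.22, +0.82);  n_1 = (+0.5578, -0.8300)
∠(n_0, n_1) = 70.66°
δ = |180° − 70.66°| = 109.34°
109.34° > 2α = 66.05°  →  invalid

δ = 109.34°, invalid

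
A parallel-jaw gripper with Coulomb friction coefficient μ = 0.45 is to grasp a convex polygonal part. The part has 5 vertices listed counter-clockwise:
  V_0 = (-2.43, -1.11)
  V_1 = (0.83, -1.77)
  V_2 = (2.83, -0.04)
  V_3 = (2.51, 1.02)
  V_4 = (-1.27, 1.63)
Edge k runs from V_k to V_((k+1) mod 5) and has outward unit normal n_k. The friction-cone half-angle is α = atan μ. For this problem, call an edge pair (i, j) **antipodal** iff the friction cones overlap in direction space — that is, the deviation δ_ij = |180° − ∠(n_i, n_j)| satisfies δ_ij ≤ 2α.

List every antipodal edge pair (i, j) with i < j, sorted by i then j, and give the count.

count = 3; pairs: (0,3), (1,4), (2,4)

α = atan 0.45 = 24.23°;  2α = 48.46°
n_0 = (-0.1984, -0.9801)
n_1 = (+0.6542, -0.7563)
n_2 = (+0.9573, +0.2890)
n_3 = (+0.1593, +0.9872)
n_4 = (-0.9209, +0.3899)
  (0,1): δ = 127.70°  ·
  (0,2): δ = 61.76°  ·
  (0,3): δ = 2.28°  ✓
  (0,4): δ = 78.50°  ·
  (1,2): δ = 114.06°  ·
  (1,3): δ = 50.03°  ·
  (1,4): δ = 26.19°  ✓
  (2,3): δ = 115.97°  ·
  (2,4): δ = 39.74°  ✓
  (3,4): δ = 103.78°  ·
antipodal pairs: 3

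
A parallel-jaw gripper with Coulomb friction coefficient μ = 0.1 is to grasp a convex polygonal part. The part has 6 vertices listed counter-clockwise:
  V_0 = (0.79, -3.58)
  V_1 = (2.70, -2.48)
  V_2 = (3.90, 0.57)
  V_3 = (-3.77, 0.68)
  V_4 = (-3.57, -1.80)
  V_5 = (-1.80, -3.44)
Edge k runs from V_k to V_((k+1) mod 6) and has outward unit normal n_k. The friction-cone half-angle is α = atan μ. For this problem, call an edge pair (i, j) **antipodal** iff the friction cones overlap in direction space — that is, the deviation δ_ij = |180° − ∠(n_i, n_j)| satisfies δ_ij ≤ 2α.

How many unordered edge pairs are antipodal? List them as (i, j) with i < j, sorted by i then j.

α = atan 0.1 = 5.71°;  2α = 11.42°
n_0 = (+0.4991, -0.8666)
n_1 = (+0.9306, -0.3661)
n_2 = (+0.0143, +0.9999)
n_3 = (-0.9968, -0.0804)
n_4 = (-0.6797, -0.7335)
n_5 = (-0.0540, -0.9985)
  (0,1): δ = 141.42°  ·
  (0,2): δ = 30.76°  ·
  (0,3): δ = 64.67°  ·
  (0,4): δ = 107.24°  ·
  (0,5): δ = 146.97°  ·
  (1,2): δ = 69.34°  ·
  (1,3): δ = 26.09°  ·
  (1,4): δ = 68.66°  ·
  (1,5): δ = 108.38°  ·
  (2,3): δ = 84.57°  ·
  (2,4): δ = 42.00°  ·
  (2,5): δ = 2.27°  ✓
  (3,4): δ = 137.43°  ·
  (3,5): δ = 97.70°  ·
  (4,5): δ = 140.28°  ·
antipodal pairs: 1

count = 1; pairs: (2,5)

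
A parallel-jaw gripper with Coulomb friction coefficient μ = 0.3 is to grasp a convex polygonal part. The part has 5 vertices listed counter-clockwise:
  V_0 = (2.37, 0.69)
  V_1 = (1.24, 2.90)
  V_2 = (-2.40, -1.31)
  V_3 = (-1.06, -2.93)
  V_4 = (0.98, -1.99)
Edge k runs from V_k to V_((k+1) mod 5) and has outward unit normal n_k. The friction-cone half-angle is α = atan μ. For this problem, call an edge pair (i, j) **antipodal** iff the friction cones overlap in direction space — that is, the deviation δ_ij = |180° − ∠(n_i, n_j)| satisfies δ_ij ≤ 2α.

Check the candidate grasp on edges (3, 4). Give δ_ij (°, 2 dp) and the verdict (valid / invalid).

δ = 142.15°, invalid

α = atan 0.3 = 16.70°;  2α = 33.40°
edge 3: e_3 = (+2.04, +0.94);  n_3 = (+0.4185, -0.9082)
edge 4: e_4 = (+1.39, +2.68);  n_4 = (+0.8877, -0.4604)
∠(n_3, n_4) = 37.85°
δ = |180° − 37.85°| = 142.15°
142.15° > 2α = 33.40°  →  invalid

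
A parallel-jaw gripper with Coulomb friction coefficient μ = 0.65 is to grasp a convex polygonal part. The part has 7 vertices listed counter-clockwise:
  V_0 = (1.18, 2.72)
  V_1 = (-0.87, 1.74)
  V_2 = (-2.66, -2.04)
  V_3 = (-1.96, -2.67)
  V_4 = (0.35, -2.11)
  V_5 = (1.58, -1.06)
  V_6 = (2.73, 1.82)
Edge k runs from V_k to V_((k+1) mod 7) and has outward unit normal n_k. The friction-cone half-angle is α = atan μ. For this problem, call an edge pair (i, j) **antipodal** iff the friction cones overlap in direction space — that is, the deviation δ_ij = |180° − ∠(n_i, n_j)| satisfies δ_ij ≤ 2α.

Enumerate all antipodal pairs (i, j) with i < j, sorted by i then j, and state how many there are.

count = 8; pairs: (0,3), (0,4), (0,5), (1,3), (1,4), (1,5), (2,6), (3,6)

α = atan 0.65 = 33.02°;  2α = 66.05°
n_0 = (-0.4313, +0.9022)
n_1 = (-0.9038, +0.4280)
n_2 = (-0.6690, -0.7433)
n_3 = (+0.2356, -0.9719)
n_4 = (+0.6493, -0.7606)
n_5 = (+0.9287, -0.3708)
n_6 = (+0.5021, +0.8648)
  (0,1): δ = 140.89°  ·
  (0,2): δ = 67.54°  ·
  (0,3): δ = 11.92°  ✓
  (0,4): δ = 14.94°  ✓
  (0,5): δ = 42.68°  ✓
  (0,6): δ = 124.31°  ·
  (1,2): δ = 106.65°  ·
  (1,3): δ = 51.03°  ✓
  (1,4): δ = 24.17°  ✓
  (1,5): δ = 3.57°  ✓
  (1,6): δ = 85.20°  ·
  (2,3): δ = 124.39°  ·
  (2,4): δ = 97.53°  ·
  (2,5): δ = 69.78°  ·
  (2,6): δ = 11.85°  ✓
  (3,4): δ = 153.14°  ·
  (3,5): δ = 125.39°  ·
  (3,6): δ = 43.77°  ✓
  (4,5): δ = 152.25°  ·
  (4,6): δ = 70.63°  ·
  (5,6): δ = 98.37°  ·
antipodal pairs: 8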